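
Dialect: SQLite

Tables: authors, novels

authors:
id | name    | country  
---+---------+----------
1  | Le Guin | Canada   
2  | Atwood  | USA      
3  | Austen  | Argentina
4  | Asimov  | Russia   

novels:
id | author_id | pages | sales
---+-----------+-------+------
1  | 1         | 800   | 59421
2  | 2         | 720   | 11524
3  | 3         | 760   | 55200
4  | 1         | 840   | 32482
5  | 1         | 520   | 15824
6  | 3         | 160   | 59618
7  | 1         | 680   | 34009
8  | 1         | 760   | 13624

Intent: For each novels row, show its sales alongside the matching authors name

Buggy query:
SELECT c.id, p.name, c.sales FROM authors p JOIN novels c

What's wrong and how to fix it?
Bug: Missing join condition: each novels row is matched to all authors rows instead of just its own

Fix: Add ON c.author_id = p.id to the JOIN

Corrected query:
SELECT c.id, p.name, c.sales FROM authors p JOIN novels c ON c.author_id = p.id

Result:
id | name    | sales
---+---------+------
1  | Le Guin | 59421
2  | Atwood  | 11524
3  | Austen  | 55200
4  | Le Guin | 32482
5  | Le Guin | 15824
6  | Austen  | 59618
7  | Le Guin | 34009
8  | Le Guin | 13624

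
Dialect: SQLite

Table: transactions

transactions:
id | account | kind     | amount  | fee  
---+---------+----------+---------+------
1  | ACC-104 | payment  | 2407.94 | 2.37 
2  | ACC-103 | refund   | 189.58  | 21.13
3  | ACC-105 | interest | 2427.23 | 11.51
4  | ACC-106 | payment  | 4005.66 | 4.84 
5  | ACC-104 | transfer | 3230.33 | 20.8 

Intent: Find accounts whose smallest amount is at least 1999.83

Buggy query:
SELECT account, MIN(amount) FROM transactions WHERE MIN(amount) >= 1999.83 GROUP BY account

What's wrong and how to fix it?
Bug: Aggregates like MIN are computed per group after WHERE runs

Fix: Use HAVING for the per-group MIN condition

Corrected query:
SELECT account, MIN(amount) FROM transactions GROUP BY account HAVING MIN(amount) >= 1999.83

Result:
account | MIN(amount)
--------+------------
ACC-104 | 2407.94    
ACC-105 | 2427.23    
ACC-106 | 4005.66    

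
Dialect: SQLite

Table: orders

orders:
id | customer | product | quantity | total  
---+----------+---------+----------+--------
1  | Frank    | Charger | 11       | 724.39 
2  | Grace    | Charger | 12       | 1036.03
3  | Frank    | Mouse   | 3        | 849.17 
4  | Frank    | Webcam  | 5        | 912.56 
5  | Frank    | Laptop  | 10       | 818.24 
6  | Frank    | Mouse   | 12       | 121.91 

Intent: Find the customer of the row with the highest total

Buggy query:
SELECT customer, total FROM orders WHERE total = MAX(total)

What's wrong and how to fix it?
Bug: MAX(total) is an aggregate and cannot be used directly in WHERE

Fix: Wrap MAX in a scalar subquery so WHERE compares against a single value

Corrected query:
SELECT customer, total FROM orders WHERE total = (SELECT MAX(total) FROM orders)

Result:
customer | total  
---------+--------
Grace    | 1036.03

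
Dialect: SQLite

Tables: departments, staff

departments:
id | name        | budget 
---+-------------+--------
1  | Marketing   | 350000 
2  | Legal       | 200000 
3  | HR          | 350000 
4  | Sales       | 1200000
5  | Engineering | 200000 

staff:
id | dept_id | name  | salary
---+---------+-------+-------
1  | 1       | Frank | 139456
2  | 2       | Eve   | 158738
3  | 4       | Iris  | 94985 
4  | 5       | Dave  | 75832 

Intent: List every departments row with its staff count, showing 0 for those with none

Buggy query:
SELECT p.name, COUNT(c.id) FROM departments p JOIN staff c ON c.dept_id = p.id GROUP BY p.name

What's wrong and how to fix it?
Bug: INNER JOIN drops departments rows that have no matching staff rows

Fix: Switch to LEFT JOIN to retain unmatched parent rows

Corrected query:
SELECT p.name, COUNT(c.id) FROM departments p LEFT JOIN staff c ON c.dept_id = p.id GROUP BY p.name

Result:
name        | COUNT(c.id)
------------+------------
Engineering | 1          
HR          | 0          
Legal       | 1          
Marketing   | 1          
Sales       | 1          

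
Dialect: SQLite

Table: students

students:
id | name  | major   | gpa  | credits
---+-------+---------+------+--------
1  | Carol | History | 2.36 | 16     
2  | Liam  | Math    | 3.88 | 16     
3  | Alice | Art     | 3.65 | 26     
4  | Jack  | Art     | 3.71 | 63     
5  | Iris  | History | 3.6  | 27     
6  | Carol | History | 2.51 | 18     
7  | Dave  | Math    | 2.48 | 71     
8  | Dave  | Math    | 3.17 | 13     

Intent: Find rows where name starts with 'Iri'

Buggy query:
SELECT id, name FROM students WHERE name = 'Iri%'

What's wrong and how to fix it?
Bug: '=' compares the literal string including the % character; pattern matching needs LIKE

Fix: Replace '=' with LIKE so 'Iri%' is treated as a pattern

Corrected query:
SELECT id, name FROM students WHERE name LIKE 'Iri%'

Result:
id | name
---+-----
5  | Iris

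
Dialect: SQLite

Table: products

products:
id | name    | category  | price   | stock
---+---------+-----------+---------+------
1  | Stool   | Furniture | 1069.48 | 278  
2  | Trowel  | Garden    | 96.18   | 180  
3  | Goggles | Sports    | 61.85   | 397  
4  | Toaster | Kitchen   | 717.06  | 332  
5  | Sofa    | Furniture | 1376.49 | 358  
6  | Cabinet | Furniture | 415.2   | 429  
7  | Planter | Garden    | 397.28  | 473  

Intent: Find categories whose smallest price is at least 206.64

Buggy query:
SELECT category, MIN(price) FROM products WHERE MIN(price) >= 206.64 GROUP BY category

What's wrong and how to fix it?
Bug: MIN() in WHERE is a misuse of aggregate

Fix: Replace WHERE with HAVING after the GROUP BY

Corrected query:
SELECT category, MIN(price) FROM products GROUP BY category HAVING MIN(price) >= 206.64

Result:
category  | MIN(price)
----------+-----------
Furniture | 415.2     
Kitchen   | 717.06    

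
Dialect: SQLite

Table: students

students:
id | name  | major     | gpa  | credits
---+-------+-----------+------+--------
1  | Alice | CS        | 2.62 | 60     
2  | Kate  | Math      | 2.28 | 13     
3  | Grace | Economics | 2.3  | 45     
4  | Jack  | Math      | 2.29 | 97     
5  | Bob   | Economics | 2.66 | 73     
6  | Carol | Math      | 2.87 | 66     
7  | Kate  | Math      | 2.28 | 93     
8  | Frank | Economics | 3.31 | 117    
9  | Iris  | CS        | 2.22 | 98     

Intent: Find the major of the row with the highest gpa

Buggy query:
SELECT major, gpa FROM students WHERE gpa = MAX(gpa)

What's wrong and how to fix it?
Bug: MAX(gpa) is an aggregate and cannot be used directly in WHERE

Fix: Wrap MAX in a scalar subquery so WHERE compares against a single value

Corrected query:
SELECT major, gpa FROM students WHERE gpa = (SELECT MAX(gpa) FROM students)

Result:
major     | gpa 
----------+-----
Economics | 3.31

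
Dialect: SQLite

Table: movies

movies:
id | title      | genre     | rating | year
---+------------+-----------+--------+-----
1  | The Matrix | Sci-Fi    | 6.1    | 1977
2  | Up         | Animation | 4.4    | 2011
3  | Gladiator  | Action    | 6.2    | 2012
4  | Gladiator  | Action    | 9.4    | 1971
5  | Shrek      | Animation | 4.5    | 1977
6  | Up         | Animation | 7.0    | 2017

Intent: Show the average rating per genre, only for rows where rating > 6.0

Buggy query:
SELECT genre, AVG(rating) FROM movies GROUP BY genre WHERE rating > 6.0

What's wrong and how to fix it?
Bug: Row-level WHERE must come before GROUP BY in the clause order

Fix: Move the WHERE clause before GROUP BY

Corrected query:
SELECT genre, AVG(rating) FROM movies WHERE rating > 6.0 GROUP BY genre

Result:
genre     | AVG(rating)
----------+------------
Action    | 7.8        
Animation | 7          
Sci-Fi    | 6.1        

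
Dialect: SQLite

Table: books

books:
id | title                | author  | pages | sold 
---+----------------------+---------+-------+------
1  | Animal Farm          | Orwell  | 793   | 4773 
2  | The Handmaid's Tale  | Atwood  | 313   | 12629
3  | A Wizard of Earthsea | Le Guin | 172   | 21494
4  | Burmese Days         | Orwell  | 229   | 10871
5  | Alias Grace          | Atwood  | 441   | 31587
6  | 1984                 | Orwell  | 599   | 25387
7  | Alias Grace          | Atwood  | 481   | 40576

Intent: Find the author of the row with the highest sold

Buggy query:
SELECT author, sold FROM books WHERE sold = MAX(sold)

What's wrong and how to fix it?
Bug: MAX(sold) is an aggregate and cannot be used directly in WHERE

Fix: Use a subquery: WHERE sold = (SELECT MAX(sold) FROM books)

Corrected query:
SELECT author, sold FROM books WHERE sold = (SELECT MAX(sold) FROM books)

Result:
author | sold 
-------+------
Atwood | 40576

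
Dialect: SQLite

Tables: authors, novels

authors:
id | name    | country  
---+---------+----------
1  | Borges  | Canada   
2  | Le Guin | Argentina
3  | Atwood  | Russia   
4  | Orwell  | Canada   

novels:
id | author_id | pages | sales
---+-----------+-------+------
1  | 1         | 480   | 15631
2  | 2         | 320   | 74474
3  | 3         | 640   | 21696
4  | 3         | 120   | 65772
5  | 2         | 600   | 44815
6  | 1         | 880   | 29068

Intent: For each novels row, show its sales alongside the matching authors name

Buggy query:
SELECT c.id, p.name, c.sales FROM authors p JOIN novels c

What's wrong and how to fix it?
Bug: Missing join condition: each novels row is matched to all authors rows instead of just its own

Fix: Add ON c.author_id = p.id to the JOIN

Corrected query:
SELECT c.id, p.name, c.sales FROM authors p JOIN novels c ON c.author_id = p.id

Result:
id | name    | sales
---+---------+------
1  | Borges  | 15631
2  | Le Guin | 74474
3  | Atwood  | 21696
4  | Atwood  | 65772
5  | Le Guin | 44815
6  | Borges  | 29068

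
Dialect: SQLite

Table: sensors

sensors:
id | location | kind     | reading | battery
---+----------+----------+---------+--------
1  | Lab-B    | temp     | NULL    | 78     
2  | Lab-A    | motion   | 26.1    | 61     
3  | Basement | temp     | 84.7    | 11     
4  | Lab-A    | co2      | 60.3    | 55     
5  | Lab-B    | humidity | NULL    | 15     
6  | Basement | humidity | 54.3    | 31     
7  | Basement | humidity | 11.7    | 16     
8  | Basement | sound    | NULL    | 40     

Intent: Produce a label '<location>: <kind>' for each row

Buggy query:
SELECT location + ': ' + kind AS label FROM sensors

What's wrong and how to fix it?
Bug: SQLite uses || for string concatenation; + coerces text to numbers (yielding 0)

Fix: Use the || operator for string concatenation

Corrected query:
SELECT location || ': ' || kind AS label FROM sensors

Result:
label             
------------------
Lab-B: temp       
Lab-A: motion     
Basement: temp    
Lab-A: co2        
Lab-B: humidity   
Basement: humidity
Basement: humidity
Basement: sound   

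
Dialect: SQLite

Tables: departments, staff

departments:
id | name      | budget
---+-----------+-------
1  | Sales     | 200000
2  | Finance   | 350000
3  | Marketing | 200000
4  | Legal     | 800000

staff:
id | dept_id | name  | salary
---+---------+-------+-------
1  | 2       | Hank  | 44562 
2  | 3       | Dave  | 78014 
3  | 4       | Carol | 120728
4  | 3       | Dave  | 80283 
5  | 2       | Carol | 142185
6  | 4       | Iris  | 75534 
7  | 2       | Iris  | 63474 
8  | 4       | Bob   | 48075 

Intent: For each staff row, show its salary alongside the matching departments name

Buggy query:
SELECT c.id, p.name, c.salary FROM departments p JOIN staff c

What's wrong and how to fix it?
Bug: JOIN with no ON clause produces a cartesian product; every staff row pairs with every departments row

Fix: Add ON c.dept_id = p.id to the JOIN

Corrected query:
SELECT c.id, p.name, c.salary FROM departments p JOIN staff c ON c.dept_id = p.id

Result:
id | name      | salary
---+-----------+-------
1  | Finance   | 44562 
2  | Marketing | 78014 
3  | Legal     | 120728
4  | Marketing | 80283 
5  | Finance   | 142185
6  | Legal     | 75534 
7  | Finance   | 63474 
8  | Legal     | 48075 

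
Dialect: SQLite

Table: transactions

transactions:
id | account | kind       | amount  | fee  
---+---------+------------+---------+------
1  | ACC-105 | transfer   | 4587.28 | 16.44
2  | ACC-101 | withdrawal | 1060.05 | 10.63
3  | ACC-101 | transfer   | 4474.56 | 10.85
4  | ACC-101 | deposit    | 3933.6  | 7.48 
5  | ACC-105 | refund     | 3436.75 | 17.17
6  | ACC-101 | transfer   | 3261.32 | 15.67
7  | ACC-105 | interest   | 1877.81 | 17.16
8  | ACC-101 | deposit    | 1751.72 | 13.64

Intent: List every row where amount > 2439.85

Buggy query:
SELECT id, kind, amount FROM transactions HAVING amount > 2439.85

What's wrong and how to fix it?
Bug: HAVING filters the output of aggregation, but this query has no GROUP BY and no aggregate functions, so SQLite rejects it (HAVING clause on a non-aggregate query); the condition here is per row

Fix: Replace HAVING with WHERE since the condition applies to individual rows

Corrected query:
SELECT id, kind, amount FROM transactions WHERE amount > 2439.85

Result:
id | kind     | amount 
---+----------+--------
1  | transfer | 4587.28
3  | transfer | 4474.56
4  | deposit  | 3933.6 
5  | refund   | 3436.75
6  | transfer | 3261.32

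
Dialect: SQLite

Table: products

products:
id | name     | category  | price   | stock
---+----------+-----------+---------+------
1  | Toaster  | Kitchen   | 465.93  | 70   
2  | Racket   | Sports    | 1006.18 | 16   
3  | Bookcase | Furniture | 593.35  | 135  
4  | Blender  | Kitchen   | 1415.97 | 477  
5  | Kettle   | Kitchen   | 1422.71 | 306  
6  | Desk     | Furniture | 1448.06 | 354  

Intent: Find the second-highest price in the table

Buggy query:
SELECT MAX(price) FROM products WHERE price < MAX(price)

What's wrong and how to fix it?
Bug: The inner MAX is an aggregate inside WHERE, which is not allowed

Fix: Compute the overall MAX in a subquery, then take MAX of rows below it

Corrected query:
SELECT MAX(price) FROM products WHERE price < (SELECT MAX(price) FROM products)

Result:
MAX(price)
----------
1422.71   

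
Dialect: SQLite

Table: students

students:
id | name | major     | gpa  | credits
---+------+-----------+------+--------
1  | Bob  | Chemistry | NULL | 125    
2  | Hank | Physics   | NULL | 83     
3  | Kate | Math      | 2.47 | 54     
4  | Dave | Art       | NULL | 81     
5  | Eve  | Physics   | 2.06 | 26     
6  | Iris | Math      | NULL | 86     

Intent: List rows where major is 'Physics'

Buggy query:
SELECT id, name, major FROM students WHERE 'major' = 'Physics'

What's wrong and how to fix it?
Bug: 'major' in single quotes is a string literal, not the column; the comparison is literal-vs-literal and never true

Fix: Remove the quotes around the column name (or use double quotes for an identifier)

Corrected query:
SELECT id, name, major FROM students WHERE major = 'Physics'

Result:
id | name | major  
---+------+--------
2  | Hank | Physics
5  | Eve  | Physics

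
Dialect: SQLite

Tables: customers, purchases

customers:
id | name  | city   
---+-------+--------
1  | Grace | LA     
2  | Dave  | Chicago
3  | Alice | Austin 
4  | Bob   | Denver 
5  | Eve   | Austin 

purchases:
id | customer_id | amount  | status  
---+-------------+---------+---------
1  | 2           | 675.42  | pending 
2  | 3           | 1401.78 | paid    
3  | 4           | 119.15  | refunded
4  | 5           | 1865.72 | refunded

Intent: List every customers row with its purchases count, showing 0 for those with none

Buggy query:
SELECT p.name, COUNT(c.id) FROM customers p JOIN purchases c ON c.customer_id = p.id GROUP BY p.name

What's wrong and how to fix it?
Bug: An inner join excludes parents with zero children

Fix: Switch to LEFT JOIN to retain unmatched parent rows

Corrected query:
SELECT p.name, COUNT(c.id) FROM customers p LEFT JOIN purchases c ON c.customer_id = p.id GROUP BY p.name

Result:
name  | COUNT(c.id)
------+------------
Alice | 1          
Bob   | 1          
Dave  | 1          
Eve   | 1          
Grace | 0          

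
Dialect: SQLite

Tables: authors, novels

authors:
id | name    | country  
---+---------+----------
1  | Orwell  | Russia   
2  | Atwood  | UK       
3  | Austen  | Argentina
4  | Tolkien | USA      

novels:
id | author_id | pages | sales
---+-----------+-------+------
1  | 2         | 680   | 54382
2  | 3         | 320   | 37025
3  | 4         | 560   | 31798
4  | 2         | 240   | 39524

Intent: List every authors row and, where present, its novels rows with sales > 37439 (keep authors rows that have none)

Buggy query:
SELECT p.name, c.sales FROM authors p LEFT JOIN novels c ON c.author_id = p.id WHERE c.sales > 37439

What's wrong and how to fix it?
Bug: A WHERE condition on the right-hand table after LEFT JOIN drops unmatched parents

Fix: Put 'c.sales > 37439' in the JOIN's ON clause instead of WHERE

Corrected query:
SELECT p.name, c.sales FROM authors p LEFT JOIN novels c ON c.author_id = p.id AND c.sales > 37439

Result:
name    | sales
--------+------
Orwell  | NULL 
Atwood  | 39524
Atwood  | 54382
Austen  | NULL 
Tolkien | NULL 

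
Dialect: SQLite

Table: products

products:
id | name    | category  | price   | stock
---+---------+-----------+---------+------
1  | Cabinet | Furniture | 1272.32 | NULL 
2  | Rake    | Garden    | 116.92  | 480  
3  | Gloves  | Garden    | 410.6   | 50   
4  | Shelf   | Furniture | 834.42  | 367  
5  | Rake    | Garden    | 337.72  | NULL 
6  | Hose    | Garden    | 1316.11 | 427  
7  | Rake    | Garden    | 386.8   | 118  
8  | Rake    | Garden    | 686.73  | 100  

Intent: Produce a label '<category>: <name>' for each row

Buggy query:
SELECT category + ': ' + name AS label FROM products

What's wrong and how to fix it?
Bug: SQLite uses || for string concatenation; + coerces text to numbers (yielding 0)

Fix: Replace + with || to concatenate text

Corrected query:
SELECT category || ': ' || name AS label FROM products

Result:
label             
------------------
Furniture: Cabinet
Garden: Rake      
Garden: Gloves    
Furniture: Shelf  
Garden: Rake      
Garden: Hose      
Garden: Rake      
Garden: Rake      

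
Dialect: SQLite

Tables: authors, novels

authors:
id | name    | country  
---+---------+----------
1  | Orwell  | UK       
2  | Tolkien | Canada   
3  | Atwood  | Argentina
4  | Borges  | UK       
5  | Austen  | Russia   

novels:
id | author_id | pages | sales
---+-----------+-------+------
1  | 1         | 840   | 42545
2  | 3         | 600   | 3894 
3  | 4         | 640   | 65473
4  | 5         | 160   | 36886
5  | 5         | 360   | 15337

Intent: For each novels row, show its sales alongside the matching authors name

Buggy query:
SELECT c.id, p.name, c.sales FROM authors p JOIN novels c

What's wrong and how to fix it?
Bug: Missing join condition: each novels row is matched to all authors rows instead of just its own

Fix: Add ON c.author_id = p.id to the JOIN

Corrected query:
SELECT c.id, p.name, c.sales FROM authors p JOIN novels c ON c.author_id = p.id

Result:
id | name   | sales
---+--------+------
1  | Orwell | 42545
2  | Atwood | 3894 
3  | Borges | 65473
4  | Austen | 36886
5  | Austen | 15337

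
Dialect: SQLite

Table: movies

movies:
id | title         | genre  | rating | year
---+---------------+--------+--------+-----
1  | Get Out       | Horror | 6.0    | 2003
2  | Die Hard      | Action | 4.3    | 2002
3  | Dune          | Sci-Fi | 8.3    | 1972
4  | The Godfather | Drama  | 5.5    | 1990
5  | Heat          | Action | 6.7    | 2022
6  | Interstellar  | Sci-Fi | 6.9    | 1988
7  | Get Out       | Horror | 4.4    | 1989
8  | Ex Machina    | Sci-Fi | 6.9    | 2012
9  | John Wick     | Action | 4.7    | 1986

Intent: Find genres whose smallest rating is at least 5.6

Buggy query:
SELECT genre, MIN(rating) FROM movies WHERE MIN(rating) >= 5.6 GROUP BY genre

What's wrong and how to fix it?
Bug: MIN() in WHERE is a misuse of aggregate

Fix: Use HAVING for the per-group MIN condition

Corrected query:
SELECT genre, MIN(rating) FROM movies GROUP BY genre HAVING MIN(rating) >= 5.6

Result:
genre  | MIN(rating)
-------+------------
Sci-Fi | 6.9        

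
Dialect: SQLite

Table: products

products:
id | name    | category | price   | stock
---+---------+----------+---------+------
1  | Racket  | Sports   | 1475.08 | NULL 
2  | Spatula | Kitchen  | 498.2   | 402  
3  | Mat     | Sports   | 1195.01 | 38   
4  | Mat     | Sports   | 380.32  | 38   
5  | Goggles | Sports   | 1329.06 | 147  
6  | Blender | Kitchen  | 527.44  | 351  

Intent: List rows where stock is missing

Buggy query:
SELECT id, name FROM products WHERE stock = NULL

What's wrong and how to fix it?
Bug: '= NULL' is always unknown in SQL three-valued logic, so no rows match

Fix: Use IS NULL to test for NULL

Corrected query:
SELECT id, name FROM products WHERE stock IS NULL

Result:
id | name  
---+-------
1  | Racket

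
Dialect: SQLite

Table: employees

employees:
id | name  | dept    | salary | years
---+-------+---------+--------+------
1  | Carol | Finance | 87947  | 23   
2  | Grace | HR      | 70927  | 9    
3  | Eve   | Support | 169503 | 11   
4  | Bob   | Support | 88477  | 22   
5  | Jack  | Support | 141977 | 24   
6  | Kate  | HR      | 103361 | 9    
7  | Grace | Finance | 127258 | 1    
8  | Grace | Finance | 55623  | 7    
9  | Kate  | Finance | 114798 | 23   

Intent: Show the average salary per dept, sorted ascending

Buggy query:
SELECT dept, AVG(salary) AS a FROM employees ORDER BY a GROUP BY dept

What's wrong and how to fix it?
Bug: GROUP BY must precede ORDER BY

Fix: Move ORDER BY to the end, after GROUP BY

Corrected query:
SELECT dept, AVG(salary) AS a FROM employees GROUP BY dept ORDER BY a

Result:
dept    | a      
--------+--------
HR      | 87144  
Finance | 96406.5
Support | 133319 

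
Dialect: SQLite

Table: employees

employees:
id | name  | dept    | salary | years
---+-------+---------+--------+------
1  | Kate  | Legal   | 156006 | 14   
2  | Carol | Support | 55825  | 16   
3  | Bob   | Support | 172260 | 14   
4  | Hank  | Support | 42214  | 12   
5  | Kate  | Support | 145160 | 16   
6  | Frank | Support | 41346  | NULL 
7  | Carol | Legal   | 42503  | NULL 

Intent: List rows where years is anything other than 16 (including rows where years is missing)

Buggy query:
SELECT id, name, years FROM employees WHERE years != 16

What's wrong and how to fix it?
Bug: Inequality against NULL is unknown, not true; rows with NULL are dropped

Fix: Handle NULL separately with IS NULL alongside the inequality

Corrected query:
SELECT id, name, years FROM employees WHERE years != 16 OR years IS NULL

Result:
id | name  | years
---+-------+------
1  | Kate  | 14   
3  | Bob   | 14   
4  | Hank  | 12   
6  | Frank | NULL 
7  | Carol | NULL 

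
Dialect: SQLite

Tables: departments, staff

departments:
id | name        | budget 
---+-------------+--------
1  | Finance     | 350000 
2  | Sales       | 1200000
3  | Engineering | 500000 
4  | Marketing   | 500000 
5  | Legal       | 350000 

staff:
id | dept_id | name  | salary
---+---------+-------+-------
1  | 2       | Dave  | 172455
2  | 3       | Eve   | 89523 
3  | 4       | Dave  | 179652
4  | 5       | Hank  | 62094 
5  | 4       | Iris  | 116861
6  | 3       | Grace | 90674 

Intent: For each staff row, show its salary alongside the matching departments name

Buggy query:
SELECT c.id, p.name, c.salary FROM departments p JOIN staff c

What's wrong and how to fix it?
Bug: Missing join condition: each staff row is matched to all departments rows instead of just its own

Fix: Specify the join condition linking the foreign key to the parent id

Corrected query:
SELECT c.id, p.name, c.salary FROM departments p JOIN staff c ON c.dept_id = p.id

Result:
id | name        | salary
---+-------------+-------
1  | Sales       | 172455
2  | Engineering | 89523 
3  | Marketing   | 179652
4  | Legal       | 62094 
5  | Marketing   | 116861
6  | Engineering | 90674 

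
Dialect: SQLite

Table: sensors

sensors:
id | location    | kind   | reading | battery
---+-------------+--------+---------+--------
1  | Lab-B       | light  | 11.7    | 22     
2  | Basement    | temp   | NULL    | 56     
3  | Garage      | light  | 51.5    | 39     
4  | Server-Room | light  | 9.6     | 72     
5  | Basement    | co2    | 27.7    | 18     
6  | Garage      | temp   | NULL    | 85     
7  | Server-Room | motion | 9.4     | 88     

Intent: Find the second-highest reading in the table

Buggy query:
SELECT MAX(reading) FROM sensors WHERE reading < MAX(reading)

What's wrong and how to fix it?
Bug: MAX(reading) on the right of the comparison is an aggregate-in-WHERE error

Fix: Compute the overall MAX in a subquery, then take MAX of rows below it

Corrected query:
SELECT MAX(reading) FROM sensors WHERE reading < (SELECT MAX(reading) FROM sensors)

Result:
MAX(reading)
------------
27.7        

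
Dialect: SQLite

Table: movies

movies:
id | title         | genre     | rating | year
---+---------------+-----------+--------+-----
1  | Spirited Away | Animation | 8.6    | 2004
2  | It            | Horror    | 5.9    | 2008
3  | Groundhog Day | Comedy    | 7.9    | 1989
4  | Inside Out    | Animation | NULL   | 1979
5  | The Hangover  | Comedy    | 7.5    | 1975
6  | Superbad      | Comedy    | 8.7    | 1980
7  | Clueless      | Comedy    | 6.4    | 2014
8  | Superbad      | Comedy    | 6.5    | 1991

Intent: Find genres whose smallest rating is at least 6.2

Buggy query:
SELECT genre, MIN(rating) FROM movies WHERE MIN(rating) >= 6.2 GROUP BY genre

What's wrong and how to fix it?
Bug: MIN() in WHERE is a misuse of aggregate

Fix: Replace WHERE with HAVING after the GROUP BY

Corrected query:
SELECT genre, MIN(rating) FROM movies GROUP BY genre HAVING MIN(rating) >= 6.2

Result:
genre     | MIN(rating)
----------+------------
Animation | 8.6        
Comedy    | 6.4        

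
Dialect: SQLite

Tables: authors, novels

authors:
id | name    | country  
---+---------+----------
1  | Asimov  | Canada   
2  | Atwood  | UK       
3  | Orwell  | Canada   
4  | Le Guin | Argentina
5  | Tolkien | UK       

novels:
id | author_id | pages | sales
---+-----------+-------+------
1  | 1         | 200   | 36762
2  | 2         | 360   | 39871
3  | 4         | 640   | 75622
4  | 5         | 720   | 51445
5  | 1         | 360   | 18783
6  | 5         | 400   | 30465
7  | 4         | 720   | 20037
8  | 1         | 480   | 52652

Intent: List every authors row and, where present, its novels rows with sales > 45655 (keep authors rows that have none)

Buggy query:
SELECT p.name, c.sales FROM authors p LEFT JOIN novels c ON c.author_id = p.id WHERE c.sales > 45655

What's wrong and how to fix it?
Bug: A WHERE condition on the right-hand table after LEFT JOIN drops unmatched parents

Fix: Move the right-table condition into the ON clause so unmatched parents are kept

Corrected query:
SELECT p.name, c.sales FROM authors p LEFT JOIN novels c ON c.author_id = p.id AND c.sales > 45655

Result:
name    | sales
--------+------
Asimov  | 52652
Atwood  | NULL 
Orwell  | NULL 
Le Guin | 75622
Tolkien | 51445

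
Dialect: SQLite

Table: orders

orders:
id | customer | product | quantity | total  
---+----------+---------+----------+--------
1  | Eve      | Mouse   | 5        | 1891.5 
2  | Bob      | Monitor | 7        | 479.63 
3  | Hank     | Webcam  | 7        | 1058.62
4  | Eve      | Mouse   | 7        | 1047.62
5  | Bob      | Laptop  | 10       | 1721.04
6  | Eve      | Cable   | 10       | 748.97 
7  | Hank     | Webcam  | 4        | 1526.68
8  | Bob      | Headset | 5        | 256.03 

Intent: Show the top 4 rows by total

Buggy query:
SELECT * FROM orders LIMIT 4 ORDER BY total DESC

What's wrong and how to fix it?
Bug: LIMIT must come after ORDER BY

Fix: Swap the clauses: ORDER BY first, then LIMIT

Corrected query:
SELECT * FROM orders ORDER BY total DESC LIMIT 4

Result:
id | customer | product | quantity | total  
---+----------+---------+----------+--------
1  | Eve      | Mouse   | 5        | 1891.5 
5  | Bob      | Laptop  | 10       | 1721.04
7  | Hank     | Webcam  | 4        | 1526.68
3  | Hank     | Webcam  | 7        | 1058.62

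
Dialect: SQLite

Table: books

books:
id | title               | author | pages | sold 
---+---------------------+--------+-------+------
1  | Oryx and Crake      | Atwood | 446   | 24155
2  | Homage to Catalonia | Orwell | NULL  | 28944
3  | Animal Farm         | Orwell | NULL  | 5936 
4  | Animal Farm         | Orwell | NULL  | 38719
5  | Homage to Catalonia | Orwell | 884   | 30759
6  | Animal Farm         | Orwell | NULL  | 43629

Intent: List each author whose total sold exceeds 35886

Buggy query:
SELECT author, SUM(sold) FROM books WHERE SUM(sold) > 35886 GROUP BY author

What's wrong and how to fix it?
Bug: SUM(sold) is an aggregate, but WHERE filters rows before aggregation

Fix: Move the aggregate condition to a HAVING clause

Corrected query:
SELECT author, SUM(sold) FROM books GROUP BY author HAVING SUM(sold) > 35886

Result:
author | SUM(sold)
-------+----------
Orwell | 147987   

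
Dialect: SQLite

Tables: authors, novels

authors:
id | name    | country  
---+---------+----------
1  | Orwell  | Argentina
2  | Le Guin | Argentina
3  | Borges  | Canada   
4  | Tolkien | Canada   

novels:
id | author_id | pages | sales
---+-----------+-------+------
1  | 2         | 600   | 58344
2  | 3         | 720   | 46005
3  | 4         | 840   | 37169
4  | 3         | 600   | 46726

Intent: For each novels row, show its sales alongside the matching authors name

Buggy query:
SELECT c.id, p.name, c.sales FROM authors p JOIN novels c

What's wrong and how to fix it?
Bug: JOIN with no ON clause produces a cartesian product; every novels row pairs with every authors row

Fix: Specify the join condition linking the foreign key to the parent id

Corrected query:
SELECT c.id, p.name, c.sales FROM authors p JOIN novels c ON c.author_id = p.id

Result:
id | name    | sales
---+---------+------
1  | Le Guin | 58344
2  | Borges  | 46005
3  | Tolkien | 37169
4  | Borges  | 46726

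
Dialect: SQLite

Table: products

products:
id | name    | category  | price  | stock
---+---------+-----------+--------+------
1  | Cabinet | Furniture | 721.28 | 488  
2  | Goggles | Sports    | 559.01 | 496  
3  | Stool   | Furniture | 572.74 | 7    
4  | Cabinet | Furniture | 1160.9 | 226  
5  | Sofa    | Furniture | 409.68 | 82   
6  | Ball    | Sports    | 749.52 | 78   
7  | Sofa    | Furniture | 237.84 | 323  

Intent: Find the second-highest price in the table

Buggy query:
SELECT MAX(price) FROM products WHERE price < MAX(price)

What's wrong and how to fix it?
Bug: The inner MAX is an aggregate inside WHERE, which is not allowed

Fix: Compute the overall MAX in a subquery, then take MAX of rows below it

Corrected query:
SELECT MAX(price) FROM products WHERE price < (SELECT MAX(price) FROM products)

Result:
MAX(price)
----------
749.52    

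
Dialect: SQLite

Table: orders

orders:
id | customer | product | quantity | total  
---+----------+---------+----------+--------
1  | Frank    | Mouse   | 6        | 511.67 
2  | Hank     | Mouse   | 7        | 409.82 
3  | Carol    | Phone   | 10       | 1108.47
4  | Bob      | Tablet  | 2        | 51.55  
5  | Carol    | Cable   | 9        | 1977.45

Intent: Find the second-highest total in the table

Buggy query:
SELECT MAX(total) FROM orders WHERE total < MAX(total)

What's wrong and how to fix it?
Bug: The inner MAX is an aggregate inside WHERE, which is not allowed

Fix: Put the inner MAX in a scalar subquery

Corrected query:
SELECT MAX(total) FROM orders WHERE total < (SELECT MAX(total) FROM orders)

Result:
MAX(total)
----------
1108.47   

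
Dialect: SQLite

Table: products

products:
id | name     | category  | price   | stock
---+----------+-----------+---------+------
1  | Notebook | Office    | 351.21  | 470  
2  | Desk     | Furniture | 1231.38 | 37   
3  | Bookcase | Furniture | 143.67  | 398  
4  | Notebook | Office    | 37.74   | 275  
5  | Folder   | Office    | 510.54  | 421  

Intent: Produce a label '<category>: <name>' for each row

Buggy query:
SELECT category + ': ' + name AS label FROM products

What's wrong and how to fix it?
Bug: '+' is numeric addition; on text columns SQLite converts them to 0 instead of concatenating

Fix: Use the || operator for string concatenation

Corrected query:
SELECT category || ': ' || name AS label FROM products

Result:
label              
-------------------
Office: Notebook   
Furniture: Desk    
Furniture: Bookcase
Office: Notebook   
Office: Folder     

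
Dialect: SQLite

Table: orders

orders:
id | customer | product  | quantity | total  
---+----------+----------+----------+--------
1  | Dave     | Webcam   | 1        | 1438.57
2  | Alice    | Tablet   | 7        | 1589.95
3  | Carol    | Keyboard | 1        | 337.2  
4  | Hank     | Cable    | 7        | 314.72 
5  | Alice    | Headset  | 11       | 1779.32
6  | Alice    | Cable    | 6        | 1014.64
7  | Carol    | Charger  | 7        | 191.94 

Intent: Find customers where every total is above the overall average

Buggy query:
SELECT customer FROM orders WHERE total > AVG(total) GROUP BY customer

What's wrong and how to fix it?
Bug: WHERE evaluates per row before aggregation, so AVG() is unavailable

Fix: Use a subquery for AVG and a HAVING MIN(...) filter so the condition holds for every row in the group

Corrected query:
SELECT customer FROM orders GROUP BY customer HAVING MIN(total) > (SELECT AVG(total) FROM orders)

Result:
customer
--------
Alice   
Dave    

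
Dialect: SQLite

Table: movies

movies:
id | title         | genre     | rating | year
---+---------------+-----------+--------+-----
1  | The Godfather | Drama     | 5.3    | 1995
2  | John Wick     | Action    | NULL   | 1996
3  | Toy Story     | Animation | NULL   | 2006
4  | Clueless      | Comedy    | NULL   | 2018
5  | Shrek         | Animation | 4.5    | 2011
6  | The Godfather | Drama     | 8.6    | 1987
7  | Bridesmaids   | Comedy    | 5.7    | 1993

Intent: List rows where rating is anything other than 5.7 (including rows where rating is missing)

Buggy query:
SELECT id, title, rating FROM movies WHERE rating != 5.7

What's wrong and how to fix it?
Bug: 'rating != 5.7' is unknown when rating is NULL, so NULL rows are silently excluded

Fix: Add an explicit OR rating IS NULL to include the missing-value rows

Corrected query:
SELECT id, title, rating FROM movies WHERE rating != 5.7 OR rating IS NULL

Result:
id | title         | rating
---+---------------+-------
1  | The Godfather | 5.3   
2  | John Wick     | NULL  
3  | Toy Story     | NULL  
4  | Clueless      | NULL  
5  | Shrek         | 4.5   
6  | The Godfather | 8.6   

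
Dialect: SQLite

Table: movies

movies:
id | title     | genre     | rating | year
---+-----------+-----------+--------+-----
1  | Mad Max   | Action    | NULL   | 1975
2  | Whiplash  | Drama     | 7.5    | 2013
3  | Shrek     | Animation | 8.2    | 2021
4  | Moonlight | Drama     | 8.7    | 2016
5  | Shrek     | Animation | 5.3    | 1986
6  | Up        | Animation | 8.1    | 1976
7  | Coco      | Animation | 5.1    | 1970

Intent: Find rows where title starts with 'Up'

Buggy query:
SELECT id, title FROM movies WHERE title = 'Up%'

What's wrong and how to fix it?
Bug: Wildcards only work with LIKE; '=' treats '%' as a literal character

Fix: Use LIKE for wildcard pattern matching

Corrected query:
SELECT id, title FROM movies WHERE title LIKE 'Up%'

Result:
id | title
---+------
6  | Up   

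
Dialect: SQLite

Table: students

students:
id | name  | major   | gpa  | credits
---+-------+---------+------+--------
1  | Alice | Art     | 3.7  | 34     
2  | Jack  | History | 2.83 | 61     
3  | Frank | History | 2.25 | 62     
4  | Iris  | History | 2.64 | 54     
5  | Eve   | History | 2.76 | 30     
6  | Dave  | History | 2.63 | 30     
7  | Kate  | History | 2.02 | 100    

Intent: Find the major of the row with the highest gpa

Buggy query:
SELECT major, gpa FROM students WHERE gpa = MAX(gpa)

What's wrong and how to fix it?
Bug: MAX(gpa) is an aggregate and cannot be used directly in WHERE

Fix: Use a subquery: WHERE gpa = (SELECT MAX(gpa) FROM students)

Corrected query:
SELECT major, gpa FROM students WHERE gpa = (SELECT MAX(gpa) FROM students)

Result:
major | gpa
------+----
Art   | 3.7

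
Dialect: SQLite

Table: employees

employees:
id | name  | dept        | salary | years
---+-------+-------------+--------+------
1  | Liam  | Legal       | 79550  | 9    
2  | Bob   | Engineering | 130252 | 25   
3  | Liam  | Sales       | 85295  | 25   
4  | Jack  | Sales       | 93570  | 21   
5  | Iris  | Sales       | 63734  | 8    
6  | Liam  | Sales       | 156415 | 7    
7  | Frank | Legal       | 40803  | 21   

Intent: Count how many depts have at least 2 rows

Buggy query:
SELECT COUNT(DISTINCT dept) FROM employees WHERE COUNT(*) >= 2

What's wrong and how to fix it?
Bug: WHERE filters individual rows, not groups, so a group-level COUNT is invalid there

Fix: Group first with HAVING COUNT(*) >= 2, then COUNT the resulting groups

Corrected query:
SELECT COUNT(*) FROM (SELECT dept FROM employees GROUP BY dept HAVING COUNT(*) >= 2)

Result:
COUNT(*)
--------
2       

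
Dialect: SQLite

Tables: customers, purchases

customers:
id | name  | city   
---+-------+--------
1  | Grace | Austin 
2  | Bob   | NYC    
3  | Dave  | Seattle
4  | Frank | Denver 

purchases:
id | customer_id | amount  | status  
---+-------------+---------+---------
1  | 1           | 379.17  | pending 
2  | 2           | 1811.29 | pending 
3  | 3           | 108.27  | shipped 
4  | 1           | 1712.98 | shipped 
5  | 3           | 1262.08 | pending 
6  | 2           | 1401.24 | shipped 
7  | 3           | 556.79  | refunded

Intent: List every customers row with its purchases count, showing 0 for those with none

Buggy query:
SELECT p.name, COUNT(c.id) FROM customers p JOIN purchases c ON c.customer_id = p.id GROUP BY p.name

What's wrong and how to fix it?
Bug: INNER JOIN drops customers rows that have no matching purchases rows

Fix: Use LEFT JOIN so parents without children still appear (COUNT(c.id) gives 0)

Corrected query:
SELECT p.name, COUNT(c.id) FROM customers p LEFT JOIN purchases c ON c.customer_id = p.id GROUP BY p.name

Result:
name  | COUNT(c.id)
------+------------
Bob   | 2          
Dave  | 3          
Frank | 0          
Grace | 2          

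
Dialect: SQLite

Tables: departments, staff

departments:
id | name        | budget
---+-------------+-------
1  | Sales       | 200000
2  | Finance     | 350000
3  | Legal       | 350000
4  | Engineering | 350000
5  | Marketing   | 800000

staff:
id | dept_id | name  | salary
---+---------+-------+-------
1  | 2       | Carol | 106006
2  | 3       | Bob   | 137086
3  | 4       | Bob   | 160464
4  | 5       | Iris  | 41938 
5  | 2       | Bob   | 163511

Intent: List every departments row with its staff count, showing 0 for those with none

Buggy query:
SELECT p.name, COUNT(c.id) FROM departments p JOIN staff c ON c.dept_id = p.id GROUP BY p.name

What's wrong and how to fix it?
Bug: INNER JOIN drops departments rows that have no matching staff rows

Fix: Use LEFT JOIN so parents without children still appear (COUNT(c.id) gives 0)

Corrected query:
SELECT p.name, COUNT(c.id) FROM departments p LEFT JOIN staff c ON c.dept_id = p.id GROUP BY p.name

Result:
name        | COUNT(c.id)
------------+------------
Engineering | 1          
Finance     | 2          
Legal       | 1          
Marketing   | 1          
Sales       | 0          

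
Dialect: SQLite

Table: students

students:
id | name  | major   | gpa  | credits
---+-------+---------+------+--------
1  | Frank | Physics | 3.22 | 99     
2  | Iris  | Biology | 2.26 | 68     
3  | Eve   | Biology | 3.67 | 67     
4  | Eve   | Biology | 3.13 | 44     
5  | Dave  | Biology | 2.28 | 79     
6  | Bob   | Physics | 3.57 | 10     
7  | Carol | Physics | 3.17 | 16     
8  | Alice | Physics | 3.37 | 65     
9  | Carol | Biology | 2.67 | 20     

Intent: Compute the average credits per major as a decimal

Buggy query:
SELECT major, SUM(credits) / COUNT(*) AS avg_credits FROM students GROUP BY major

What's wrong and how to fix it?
Bug: SUM(credits) and COUNT(*) are both integers; the division truncates the fractional part

Fix: Cast one side to REAL so the division keeps the fractional part

Corrected query:
SELECT major, SUM(credits) * 1.0 / COUNT(*) AS avg_credits FROM students GROUP BY major

Result:
major   | avg_credits
--------+------------
Biology | 55.6       
Physics | 47.5       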